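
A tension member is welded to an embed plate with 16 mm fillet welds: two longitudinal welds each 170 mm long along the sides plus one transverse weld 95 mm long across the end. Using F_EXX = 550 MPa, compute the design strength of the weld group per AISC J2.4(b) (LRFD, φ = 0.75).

t_e = 0.707 × 16 = 11.31 mm.
R_nwl = 0.6 × 550 × 11.31 × 340 × 10⁻³ = 1269 kN (longitudinal, 2 welds).
R_nwt = 0.6 × 550 × 11.31 × 95 × 10⁻³ = 354.6 kN (transverse, base value).
(i) R_nwl + R_nwt = 1624 kN; (ii) 0.85 R_nwl + 1.5 R_nwt = 1611 kN.
R_n = max = 1624 kN [governs: (i)]; φR_n = 1218 kN.

φR_n ≈ 1220 kN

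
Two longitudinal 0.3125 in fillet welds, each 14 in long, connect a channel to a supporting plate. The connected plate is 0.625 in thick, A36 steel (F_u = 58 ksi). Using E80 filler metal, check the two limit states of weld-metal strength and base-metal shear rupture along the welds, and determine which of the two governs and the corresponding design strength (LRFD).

E80XX → F_EXX = 80 ksi.
t_e = 0.707 × 0.3125 = 0.2209 in; L = 28 in.
Weld metal: φR_n = 0.75 × 0.6 × 80 × 0.2209 × 28 = 222.7 kips.
Base metal (shear rupture): φR_n = 0.75 × 0.6 × 58 × 0.625 × 28 = 456.8 kips.
Governing: weld metal.

φR_n ≈ 223 kips (weld metal governs)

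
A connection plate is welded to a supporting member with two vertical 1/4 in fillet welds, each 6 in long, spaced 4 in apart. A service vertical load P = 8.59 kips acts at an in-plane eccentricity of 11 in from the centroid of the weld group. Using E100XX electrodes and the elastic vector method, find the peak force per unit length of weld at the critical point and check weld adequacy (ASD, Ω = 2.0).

E100XX → F_EXX = 100 ksi.
Total weld length L_w = 12 in. Treat welds as unit-width lines.
Polar moment about centroid: J = 2[d³/12 + d(b/2)²] = 2[6³/12 + 6×2²] = 84 in³.
Direct shear f_v = P/L_w = 8.59 / 12 = 0.7158 kip/in (vertical).
Torsion M = P·e = 8.59 × 11 = 94.49 kip·in.
Critical point at (x, y) = (2, 3) from centroid. f_tx = M·y/J = 3.375 kip/in; f_ty = M·x/J = 2.25 kip/in.
Resultant f_max = √[f_tx² + (f_v + f_ty)²] = √[3.375² + (0.7158 + 2.25)²] = 4.493 kip/in.
Capacity per unit length: r_n/Ω = (1/2.0) × 0.6 × 100 × (0.707 × 0.25) = 5.302 kip/in.
4.493 ≤ 5.302 → adequate.

f_max ≈ 4.49 kip/in; adequate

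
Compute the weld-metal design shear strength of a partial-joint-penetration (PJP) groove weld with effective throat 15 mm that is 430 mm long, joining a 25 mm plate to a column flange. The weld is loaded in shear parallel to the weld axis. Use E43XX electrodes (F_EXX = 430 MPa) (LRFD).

φR_n ≈ 1250 kN

Effective throat (given) t_e = 15 mm.
A_we = 15 × 430 = 6450 mm².
F_nw = 0.6 F_EXX = 258 MPa.
φR_n = 0.75 × 258 × 6450 × 10⁻³ = 1248 kN.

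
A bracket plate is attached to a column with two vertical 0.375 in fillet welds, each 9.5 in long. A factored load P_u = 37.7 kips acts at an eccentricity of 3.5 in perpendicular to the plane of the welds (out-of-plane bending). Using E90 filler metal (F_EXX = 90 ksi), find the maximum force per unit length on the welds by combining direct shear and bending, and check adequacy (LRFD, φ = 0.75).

f_max ≈ 4.81 kip/in; adequate

L_w = 2 × 9.5 = 19 in; section modulus (unit throat) S = 2 × L²/6 = 30.08 in².
Direct shear f_v = P/L_w = 37.7/19 = 1.984 kip/in.
Moment M = P × e = 37.7 × 3.5 = 131.95 kip·in; bending f_b = M/S = 4.386 kip/in.
f_max = √(f_v² + f_b²) = √(1.984² + 4.386²) = 4.814 kip/in.
φr_n = 0.75 × 0.6 × 90 × (0.707 × 0.375) = 10.74 kip/in → adequate.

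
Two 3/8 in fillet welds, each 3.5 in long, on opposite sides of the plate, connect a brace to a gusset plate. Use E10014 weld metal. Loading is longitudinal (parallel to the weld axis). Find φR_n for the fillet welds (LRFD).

φR_n ≈ 83.5 kip

E100XX → F_EXX = 100 ksi.
Effective throat t_e = 0.707 × 0.375 = 0.2651 in.
Total length L = 7 in; A_we = 0.2651 × 7 = 1.856 in².
F_nw = 0.6 F_EXX = 0.6 × 100 = 60 ksi.
φR_n = 0.75 × 60 × 1.856 = 83.51 kip.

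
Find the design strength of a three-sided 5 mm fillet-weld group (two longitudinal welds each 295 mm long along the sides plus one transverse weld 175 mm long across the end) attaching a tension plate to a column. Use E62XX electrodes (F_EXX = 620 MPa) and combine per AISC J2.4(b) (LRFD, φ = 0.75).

t_e = 0.707 × 5 = 3.535 mm.
R_nwl = 0.6 × 620 × 3.535 × 590 × 10⁻³ = 775.9 kN (longitudinal, 2 welds).
R_nwt = 0.6 × 620 × 3.535 × 175 × 10⁻³ = 230.1 kN (transverse, base value).
(i) R_nwl + R_nwt = 1006 kN; (ii) 0.85 R_nwl + 1.5 R_nwt = 1005 kN.
R_n = max = 1006 kN [governs: (i)]; φR_n = 754.5 kN.

φR_n ≈ 754 kN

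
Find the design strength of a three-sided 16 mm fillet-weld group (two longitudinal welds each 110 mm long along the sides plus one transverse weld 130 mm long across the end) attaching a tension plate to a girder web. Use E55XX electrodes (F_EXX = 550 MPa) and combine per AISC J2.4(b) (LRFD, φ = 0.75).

φR_n ≈ 1070 kN

t_e = 0.707 × 16 = 11.31 mm.
R_nwl = 0.6 × 550 × 11.31 × 220 × 10⁻³ = 821.3 kN (longitudinal, 2 welds).
R_nwt = 0.6 × 550 × 11.31 × 130 × 10⁻³ = 485.3 kN (transverse, base value).
(i) R_nwl + R_nwt = 1307 kN; (ii) 0.85 R_nwl + 1.5 R_nwt = 1426 kN.
R_n = max = 1426 kN [governs: (ii)]; φR_n = 1069 kN.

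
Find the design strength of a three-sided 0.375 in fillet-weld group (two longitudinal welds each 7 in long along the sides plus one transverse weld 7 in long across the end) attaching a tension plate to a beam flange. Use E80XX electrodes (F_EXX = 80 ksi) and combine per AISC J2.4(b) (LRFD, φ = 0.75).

φR_n ≈ 214 kip

t_e = 0.707 × 0.375 = 0.2651 in.
R_nwl = 0.6 × 80 × 0.2651 × 14 = 178.2 kip (longitudinal, 2 welds).
R_nwt = 0.6 × 80 × 0.2651 × 7 = 89.08 kip (transverse, base value).
(i) R_nwl + R_nwt = 267.2 kip; (ii) 0.85 R_nwl + 1.5 R_nwt = 285.1 kip.
R_n = max = 285.1 kip [governs: (ii)]; φR_n = 213.8 kip.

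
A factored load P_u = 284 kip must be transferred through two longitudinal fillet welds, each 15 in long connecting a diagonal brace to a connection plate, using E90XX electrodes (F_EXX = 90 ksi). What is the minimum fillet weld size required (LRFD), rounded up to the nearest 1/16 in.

w = 3/8 in

Total weld length L = 30 in.
Required throat t_e = P_u / (φ × 0.6 F_EXX × L) = 284 / (0.75 × 0.6 × 90 × 30) = 0.2337 in.
Required leg w = t_e / 0.707 = 0.3306 in → use 3/8 in.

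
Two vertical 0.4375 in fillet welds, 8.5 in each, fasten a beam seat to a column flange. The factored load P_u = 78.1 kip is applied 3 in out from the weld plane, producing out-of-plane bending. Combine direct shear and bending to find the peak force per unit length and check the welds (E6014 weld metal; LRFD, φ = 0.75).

E60XX → F_EXX = 60 ksi.
L_w = 2 × 8.5 = 17 in; section modulus (unit throat) S = 2 × L²/6 = 24.08 in².
Direct shear f_v = P/L_w = 78.1/17 = 4.594 kip/in.
Moment M = P × e = 78.1 × 3 = 234.3 kip·in; bending f_b = M/S = 9.729 kip/in.
f_max = √(f_v² + f_b²) = √(4.594² + 9.729²) = 10.76 kip/in.
φr_n = 0.75 × 0.6 × 60 × (0.707 × 0.4375) = 8.351 kip/in → NOT adequate.

f_max ≈ 10.8 kip/in; NOT adequate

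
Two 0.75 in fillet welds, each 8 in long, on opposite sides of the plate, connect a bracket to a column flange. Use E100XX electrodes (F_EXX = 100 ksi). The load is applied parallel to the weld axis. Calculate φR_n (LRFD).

Effective throat t_e = 0.707 × 0.75 = 0.5302 in.
Total length L = 16 in; A_we = 0.5302 × 16 = 8.484 in².
F_nw = 0.6 F_EXX = 0.6 × 100 = 60 ksi.
φR_n = 0.75 × 60 × 8.484 = 381.8 kips.

φR_n ≈ 382 kips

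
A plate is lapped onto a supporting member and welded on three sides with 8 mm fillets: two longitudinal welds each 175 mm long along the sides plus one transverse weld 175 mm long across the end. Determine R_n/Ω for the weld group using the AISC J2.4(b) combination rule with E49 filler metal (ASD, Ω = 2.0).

E49XX → F_EXX = 490 MPa.
t_e = 0.707 × 8 = 5.656 mm.
R_nwl = 0.6 × 490 × 5.656 × 350 × 10⁻³ = 582 kN (longitudinal, 2 welds).
R_nwt = 0.6 × 490 × 5.656 × 175 × 10⁻³ = 291 kN (transverse, base value).
(i) R_nwl + R_nwt = 873 kN; (ii) 0.85 R_nwl + 1.5 R_nwt = 931.2 kN.
R_n = max = 931.2 kN [governs: (ii)]; R_n/Ω = 465.6 kN.

R_n/Ω ≈ 466 kN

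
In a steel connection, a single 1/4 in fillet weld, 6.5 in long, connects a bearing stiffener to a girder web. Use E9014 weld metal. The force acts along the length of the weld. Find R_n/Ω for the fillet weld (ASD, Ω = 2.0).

E90XX → F_EXX = 90 ksi.
Effective throat t_e = 0.707 × 0.25 = 0.1767 in.
Total length L = 6.5 in; A_we = 0.1767 × 6.5 = 1.149 in².
F_nw = 0.6 F_EXX = 0.6 × 90 = 54 ksi.
R_n = 54 × 1.149 = 62.04 kips; R_n/Ω = 62.04/2.0 = 31.02 kips.

R_n/Ω ≈ 31 kips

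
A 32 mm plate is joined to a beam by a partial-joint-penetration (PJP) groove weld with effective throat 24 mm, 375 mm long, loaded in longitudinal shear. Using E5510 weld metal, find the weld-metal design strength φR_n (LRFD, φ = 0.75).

E55XX → F_EXX = 550 MPa.
Effective throat (given) t_e = 24 mm.
A_we = 24 × 375 = 9000 mm².
F_nw = 0.6 F_EXX = 330 MPa.
φR_n = 0.75 × 330 × 9000 × 10⁻³ = 2228 kN.

φR_n ≈ 2230 kN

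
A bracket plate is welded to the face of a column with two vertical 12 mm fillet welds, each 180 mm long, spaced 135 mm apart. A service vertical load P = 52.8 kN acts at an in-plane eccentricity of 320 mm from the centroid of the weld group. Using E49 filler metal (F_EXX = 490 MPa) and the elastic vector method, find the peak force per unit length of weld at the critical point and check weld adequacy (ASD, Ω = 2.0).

f_max ≈ 824 N/mm; adequate

Total weld length L_w = 360 mm. Treat welds as unit-width lines.
Polar moment about centroid: J = 2[d³/12 + d(b/2)²] = 2[180³/12 + 180×67.5²] = 2612000 mm³.
Direct shear f_v = P/L_w = 52.8×10³ / 360 = 146.7 N/mm (vertical).
Torsion M = P·e = 52.8×10³ × 320 = 16896000 N·mm.
Critical point at (x, y) = (67.5, 90) from centroid. f_tx = M·y/J = 582.1 N/mm; f_ty = M·x/J = 436.6 N/mm.
Resultant f_max = √[f_tx² + (f_v + f_ty)²] = √[582.1² + (146.7 + 436.6)²] = 824 N/mm.
Capacity per unit length: r_n/Ω = (1/2.0) × 0.6 × 490 × (0.707 × 12) = 1247 N/mm.
824 ≤ 1247 → adequate.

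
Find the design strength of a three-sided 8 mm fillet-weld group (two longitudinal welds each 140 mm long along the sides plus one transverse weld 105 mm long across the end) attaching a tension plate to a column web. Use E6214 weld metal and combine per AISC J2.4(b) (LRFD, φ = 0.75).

E62XX → F_EXX = 620 MPa.
t_e = 0.707 × 8 = 5.656 mm.
R_nwl = 0.6 × 620 × 5.656 × 280 × 10⁻³ = 589.1 kN (longitudinal, 2 welds).
R_nwt = 0.6 × 620 × 5.656 × 105 × 10⁻³ = 220.9 kN (transverse, base value).
(i) R_nwl + R_nwt = 810.1 kN; (ii) 0.85 R_nwl + 1.5 R_nwt = 832.1 kN.
R_n = max = 832.1 kN [governs: (ii)]; φR_n = 624.1 kN.

φR_n ≈ 624 kN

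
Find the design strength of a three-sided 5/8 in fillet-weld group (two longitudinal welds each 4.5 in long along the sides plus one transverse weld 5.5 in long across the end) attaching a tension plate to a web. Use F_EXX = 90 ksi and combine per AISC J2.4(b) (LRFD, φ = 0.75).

t_e = 0.707 × 0.625 = 0.4419 in.
R_nwl = 0.6 × 90 × 0.4419 × 9 = 214.8 kips (longitudinal, 2 welds).
R_nwt = 0.6 × 90 × 0.4419 × 5.5 = 131.2 kips (transverse, base value).
(i) R_nwl + R_nwt = 346 kips; (ii) 0.85 R_nwl + 1.5 R_nwt = 379.4 kips.
R_n = max = 379.4 kips [governs: (ii)]; φR_n = 284.5 kips.

φR_n ≈ 285 kips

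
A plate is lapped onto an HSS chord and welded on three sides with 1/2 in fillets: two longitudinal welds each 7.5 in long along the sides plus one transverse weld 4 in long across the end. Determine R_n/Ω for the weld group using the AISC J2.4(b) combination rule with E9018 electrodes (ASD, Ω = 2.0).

E90XX → F_EXX = 90 ksi.
t_e = 0.707 × 0.5 = 0.3535 in.
R_nwl = 0.6 × 90 × 0.3535 × 15 = 286.3 kip (longitudinal, 2 welds).
R_nwt = 0.6 × 90 × 0.3535 × 4 = 76.36 kip (transverse, base value).
(i) R_nwl + R_nwt = 362.7 kip; (ii) 0.85 R_nwl + 1.5 R_nwt = 357.9 kip.
R_n = max = 362.7 kip [governs: (i)]; R_n/Ω = 181.3 kip.

R_n/Ω ≈ 181 kip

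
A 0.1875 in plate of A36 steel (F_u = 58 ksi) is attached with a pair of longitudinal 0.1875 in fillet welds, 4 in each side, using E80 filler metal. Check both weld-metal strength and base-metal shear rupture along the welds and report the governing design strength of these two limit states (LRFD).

φR_n ≈ 38.2 kips (weld metal governs)

E80XX → F_EXX = 80 ksi.
t_e = 0.707 × 0.1875 = 0.1326 in; L = 8 in.
Weld metal: φR_n = 0.75 × 0.6 × 80 × 0.1326 × 8 = 38.18 kips.
Base metal (shear rupture): φR_n = 0.75 × 0.6 × 58 × 0.1875 × 8 = 39.15 kips.
Governing: weld metal.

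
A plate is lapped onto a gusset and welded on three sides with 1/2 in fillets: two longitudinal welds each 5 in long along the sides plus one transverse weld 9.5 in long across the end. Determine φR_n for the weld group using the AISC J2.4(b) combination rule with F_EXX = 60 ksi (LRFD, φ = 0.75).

φR_n ≈ 217 kip

t_e = 0.707 × 0.5 = 0.3535 in.
R_nwl = 0.6 × 60 × 0.3535 × 10 = 127.3 kip (longitudinal, 2 welds).
R_nwt = 0.6 × 60 × 0.3535 × 9.5 = 120.9 kip (transverse, base value).
(i) R_nwl + R_nwt = 248.2 kip; (ii) 0.85 R_nwl + 1.5 R_nwt = 289.5 kip.
R_n = max = 289.5 kip [governs: (ii)]; φR_n = 217.1 kip.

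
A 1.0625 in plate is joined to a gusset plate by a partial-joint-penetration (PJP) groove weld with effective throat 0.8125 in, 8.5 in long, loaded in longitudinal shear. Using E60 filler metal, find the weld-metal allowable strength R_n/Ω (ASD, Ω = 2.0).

R_n/Ω ≈ 124 kips

E60XX → F_EXX = 60 ksi.
Effective throat (given) t_e = 0.8125 in.
A_we = 0.8125 × 8.5 = 6.906 in².
F_nw = 0.6 F_EXX = 36 ksi.
R_n/Ω = (36 × 6.906) / 2.0 = 124.3 kips.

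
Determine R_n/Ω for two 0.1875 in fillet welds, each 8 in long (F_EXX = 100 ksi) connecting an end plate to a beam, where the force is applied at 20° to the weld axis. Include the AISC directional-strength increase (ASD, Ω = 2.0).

R_n/Ω ≈ 70 kip

t_e = 0.707 × 0.1875 = 0.1326 in; A_we = 0.1326 × 16 = 2.121 in².
Directional factor: 1.0 + 0.5 sin^1.5(20°) = 1.1.
F_nw = 0.6 × 100 × 1.1 = 66 ksi.
R_n/Ω = (66 × 2.121) / 2.0 = 69.99 kip.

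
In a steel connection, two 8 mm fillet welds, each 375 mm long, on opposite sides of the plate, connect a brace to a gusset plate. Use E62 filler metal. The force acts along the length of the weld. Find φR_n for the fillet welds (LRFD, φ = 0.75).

φR_n ≈ 1180 kN

E62XX → F_EXX = 620 MPa.
Effective throat t_e = 0.707 × 8 = 5.656 mm.
Total length L = 750 mm; A_we = 5.656 × 750 = 4242 mm².
F_nw = 0.6 F_EXX = 0.6 × 620 = 372 MPa.
φR_n = 0.75 × 372 × 4242 × 10⁻³ = 1184 kN.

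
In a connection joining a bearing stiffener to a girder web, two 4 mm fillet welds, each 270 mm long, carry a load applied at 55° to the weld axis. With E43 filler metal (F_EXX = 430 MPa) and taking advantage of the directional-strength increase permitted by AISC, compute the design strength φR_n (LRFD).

φR_n ≈ 405 kN

t_e = 0.707 × 4 = 2.828 mm; A_we = 2.828 × 540 = 1527 mm².
Directional factor: 1.0 + 0.5 sin^1.5(55°) = 1.371.
F_nw = 0.6 × 430 × 1.371 = 353.6 MPa.
φR_n = 0.75 × 353.6 × 1527 × 10⁻³ = 405 kN.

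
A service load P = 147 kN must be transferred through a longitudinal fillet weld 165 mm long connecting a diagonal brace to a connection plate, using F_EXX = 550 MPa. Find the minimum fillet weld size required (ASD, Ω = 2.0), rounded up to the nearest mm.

w = 8 mm

Total weld length L = 165 mm.
Required throat t_e = P × Ω / (0.6 F_EXX × L) = 147 × 2.0 / (0.6 × 550 × 165 × 10⁻³) = 5.399 mm.
Required leg w = t_e / 0.707 = 7.637 mm → use 8 mm.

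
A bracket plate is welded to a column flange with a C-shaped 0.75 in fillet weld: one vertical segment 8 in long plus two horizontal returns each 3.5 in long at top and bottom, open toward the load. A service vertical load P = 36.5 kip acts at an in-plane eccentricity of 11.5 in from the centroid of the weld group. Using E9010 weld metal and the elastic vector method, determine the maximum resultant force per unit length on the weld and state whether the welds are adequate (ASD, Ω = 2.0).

f_max ≈ 13.2 kip/in; adequate

E90XX → F_EXX = 90 ksi.
Total weld length L_w = 15 in. Treat welds as unit-width lines.
Centroid: x̄ = 2×3.5×1.75 / 15 = 0.8167 in from the vertical weld.
Polar moment about centroid: J = I_x + I_y = [8³/12 + 2×3.5×4²] + [8×0.8167² + 2(3.5³/12 + 3.5×0.9333²)] = 173.2 in³.
Direct shear f_v = P/L_w = 36.5 / 15 = 2.433 kip/in (vertical).
Torsion M = P·e = 36.5 × 11.5 = 419.75 kip·in.
Critical point at (x, y) = (2.683, 4) from centroid. f_tx = M·y/J = 9.691 kip/in; f_ty = M·x/J = 6.501 kip/in.
Resultant f_max = √[f_tx² + (f_v + f_ty)²] = √[9.691² + (2.433 + 6.501)²] = 13.18 kip/in.
Capacity per unit length: r_n/Ω = (1/2.0) × 0.6 × 90 × (0.707 × 0.75) = 14.32 kip/in.
13.18 ≤ 14.32 → adequate.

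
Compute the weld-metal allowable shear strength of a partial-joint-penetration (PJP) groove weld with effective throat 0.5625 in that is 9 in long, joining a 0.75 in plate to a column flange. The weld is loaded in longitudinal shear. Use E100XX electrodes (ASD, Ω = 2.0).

E100XX → F_EXX = 100 ksi.
Effective throat (given) t_e = 0.5625 in.
A_we = 0.5625 × 9 = 5.062 in².
F_nw = 0.6 F_EXX = 60 ksi.
R_n/Ω = (60 × 5.062) / 2.0 = 151.9 kip.

R_n/Ω ≈ 152 kip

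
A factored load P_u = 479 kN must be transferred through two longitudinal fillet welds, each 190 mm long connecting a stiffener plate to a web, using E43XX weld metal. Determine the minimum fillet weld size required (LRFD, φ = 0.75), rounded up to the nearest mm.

E43XX → F_EXX = 430 MPa.
Total weld length L = 380 mm.
Required throat t_e = P_u / (φ × 0.6 F_EXX × L) = 479 / (0.75 × 0.6 × 430 × 380 × 10⁻³) = 6.514 mm.
Required leg w = t_e / 0.707 = 9.214 mm → use 10 mm.

w = 10 mm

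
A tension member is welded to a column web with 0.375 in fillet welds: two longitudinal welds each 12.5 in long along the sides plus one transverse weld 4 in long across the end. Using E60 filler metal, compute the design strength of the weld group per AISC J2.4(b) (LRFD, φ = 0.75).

φR_n ≈ 208 kip

E60XX → F_EXX = 60 ksi.
t_e = 0.707 × 0.375 = 0.2651 in.
R_nwl = 0.6 × 60 × 0.2651 × 25 = 238.6 kip (longitudinal, 2 welds).
R_nwt = 0.6 × 60 × 0.2651 × 4 = 38.18 kip (transverse, base value).
(i) R_nwl + R_nwt = 276.8 kip; (ii) 0.85 R_nwl + 1.5 R_nwt = 260.1 kip.
R_n = max = 276.8 kip [governs: (i)]; φR_n = 207.6 kip.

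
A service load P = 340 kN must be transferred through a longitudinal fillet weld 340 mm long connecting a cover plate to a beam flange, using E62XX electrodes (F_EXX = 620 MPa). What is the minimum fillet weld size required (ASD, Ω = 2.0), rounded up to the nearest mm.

Total weld length L = 340 mm.
Required throat t_e = P × Ω / (0.6 F_EXX × L) = 340 × 2.0 / (0.6 × 620 × 340 × 10⁻³) = 5.376 mm.
Required leg w = t_e / 0.707 = 7.604 mm → use 8 mm.

w = 8 mm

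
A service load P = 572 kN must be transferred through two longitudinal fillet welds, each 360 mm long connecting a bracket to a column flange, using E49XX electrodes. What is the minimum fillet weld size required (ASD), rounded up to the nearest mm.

E49XX → F_EXX = 490 MPa.
Total weld length L = 720 mm.
Required throat t_e = P × Ω / (0.6 F_EXX × L) = 572 × 2.0 / (0.6 × 490 × 720 × 10⁻³) = 5.404 mm.
Required leg w = t_e / 0.707 = 7.644 mm → use 8 mm.

w = 8 mm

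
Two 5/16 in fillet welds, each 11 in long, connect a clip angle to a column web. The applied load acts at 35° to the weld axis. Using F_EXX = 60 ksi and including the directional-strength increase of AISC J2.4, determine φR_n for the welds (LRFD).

φR_n ≈ 160 kip

t_e = 0.707 × 0.3125 = 0.2209 in; A_we = 0.2209 × 22 = 4.861 in².
Directional factor: 1.0 + 0.5 sin^1.5(35°) = 1.217.
F_nw = 0.6 × 60 × 1.217 = 43.82 ksi.
φR_n = 0.75 × 43.82 × 4.861 = 159.7 kip.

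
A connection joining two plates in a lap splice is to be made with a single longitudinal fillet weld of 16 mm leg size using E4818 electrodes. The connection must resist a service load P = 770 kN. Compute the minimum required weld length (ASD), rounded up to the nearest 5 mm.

L = 475 mm

E48XX → F_EXX = 480 MPa.
Throat t_e = 0.707 × 16 = 11.31 mm.
r_n/Ω = (0.6 × 480 × 11.31) / 2.0 = 1629 N/mm = 1.629 kN/mm.
L_req = P / (r_n/Ω) = 770 / 1.629 = 472.7 mm total.
Round up → use L = 475 mm.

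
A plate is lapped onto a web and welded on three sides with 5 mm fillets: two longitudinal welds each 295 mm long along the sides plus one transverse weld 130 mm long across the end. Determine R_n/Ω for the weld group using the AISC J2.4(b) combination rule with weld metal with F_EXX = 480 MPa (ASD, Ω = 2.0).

t_e = 0.707 × 5 = 3.535 mm.
R_nwl = 0.6 × 480 × 3.535 × 590 × 10⁻³ = 600.7 kN (longitudinal, 2 welds).
R_nwt = 0.6 × 480 × 3.535 × 130 × 10⁻³ = 132.4 kN (transverse, base value).
(i) R_nwl + R_nwt = 733 kN; (ii) 0.85 R_nwl + 1.5 R_nwt = 709.1 kN.
R_n = max = 733 kN [governs: (i)]; R_n/Ω = 366.5 kN.

R_n/Ω ≈ 367 kN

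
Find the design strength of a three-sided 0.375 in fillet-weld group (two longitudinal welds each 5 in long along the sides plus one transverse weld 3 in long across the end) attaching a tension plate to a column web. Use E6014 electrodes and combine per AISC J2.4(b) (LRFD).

E60XX → F_EXX = 60 ksi.
t_e = 0.707 × 0.375 = 0.2651 in.
R_nwl = 0.6 × 60 × 0.2651 × 10 = 95.44 kip (longitudinal, 2 welds).
R_nwt = 0.6 × 60 × 0.2651 × 3 = 28.63 kip (transverse, base value).
(i) R_nwl + R_nwt = 124.1 kip; (ii) 0.85 R_nwl + 1.5 R_nwt = 124.1 kip.
R_n = max = 124.1 kip [governs: (ii)]; φR_n = 93.06 kip.

φR_n ≈ 93.1 kip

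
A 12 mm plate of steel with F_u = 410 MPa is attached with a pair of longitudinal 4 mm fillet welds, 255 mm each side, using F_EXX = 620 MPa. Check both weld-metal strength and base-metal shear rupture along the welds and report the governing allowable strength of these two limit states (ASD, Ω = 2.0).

R_n/Ω ≈ 268 kN (weld metal governs)

t_e = 0.707 × 4 = 2.828 mm; L = 510 mm.
Weld metal: R_n/Ω = (1/2.0) × 0.6 × 620 × 2.828 × 510 × 10⁻³ = 268.3 kN.
Base metal (shear rupture): R_n/Ω = (1/2.0) × 0.6 × 410 × 12 × 510 × 10⁻³ = 752.8 kN.
Governing: weld metal.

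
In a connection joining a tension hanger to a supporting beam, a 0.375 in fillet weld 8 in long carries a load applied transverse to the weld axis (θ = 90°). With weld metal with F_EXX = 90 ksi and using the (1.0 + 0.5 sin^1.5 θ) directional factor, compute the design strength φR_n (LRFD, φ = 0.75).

t_e = 0.707 × 0.375 = 0.2651 in; A_we = 0.2651 × 8 = 2.121 in².
Directional factor: 1.0 + 0.5 sin^1.5(90°) = 1.5.
F_nw = 0.6 × 90 × 1.5 = 81 ksi.
φR_n = 0.75 × 81 × 2.121 = 128.9 kips.

φR_n ≈ 129 kips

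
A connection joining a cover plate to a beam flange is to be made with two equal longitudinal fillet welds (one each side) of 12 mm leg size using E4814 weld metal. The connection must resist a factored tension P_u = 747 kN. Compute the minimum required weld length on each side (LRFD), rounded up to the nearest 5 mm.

L = 205 mm on each side

E48XX → F_EXX = 480 MPa.
Throat t_e = 0.707 × 12 = 8.484 mm.
φr_n = 0.75 × 0.6 × 480 × 8.484 × 10⁻³ = 1.833 kN/mm.
L_req = P_u / φr_n = 747 / 1.833 = 407.6 mm total.
Per side: 407.6 / 2 = 203.8 mm.
Round up → use L = 205 mm on each side.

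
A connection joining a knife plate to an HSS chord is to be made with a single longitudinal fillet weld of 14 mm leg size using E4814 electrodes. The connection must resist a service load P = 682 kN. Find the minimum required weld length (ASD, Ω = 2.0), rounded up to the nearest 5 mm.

L = 480 mm

E48XX → F_EXX = 480 MPa.
Throat t_e = 0.707 × 14 = 9.898 mm.
r_n/Ω = (0.6 × 480 × 9.898) / 2.0 = 1425 N/mm = 1.425 kN/mm.
L_req = P / (r_n/Ω) = 682 / 1.425 = 478.5 mm total.
Round up → use L = 480 mm.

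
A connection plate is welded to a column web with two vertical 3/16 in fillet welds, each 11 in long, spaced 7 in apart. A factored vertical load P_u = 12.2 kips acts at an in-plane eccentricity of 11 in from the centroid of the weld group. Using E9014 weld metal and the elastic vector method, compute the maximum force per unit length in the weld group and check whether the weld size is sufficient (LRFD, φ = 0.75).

E90XX → F_EXX = 90 ksi.
Total weld length L_w = 22 in. Treat welds as unit-width lines.
Polar moment about centroid: J = 2[d³/12 + d(b/2)²] = 2[11³/12 + 11×3.5²] = 491.3 in³.
Direct shear f_v = P/L_w = 12.2 / 22 = 0.5545 kip/in (vertical).
Torsion M = P·e = 12.2 × 11 = 134.2 kip·in.
Critical point at (x, y) = (3.5, 5.5) from centroid. f_tx = M·y/J = 1.502 kip/in; f_ty = M·x/J = 0.956 kip/in.
Resultant f_max = √[f_tx² + (f_v + f_ty)²] = √[1.502² + (0.5545 + 0.956)²] = 2.13 kip/in.
Capacity per unit length: φr_n = 0.75 × 0.6 × 90 × (0.707 × 0.1875) = 5.369 kip/in.
2.13 ≤ 5.369 → adequate.

f_max ≈ 2.13 kip/in; adequate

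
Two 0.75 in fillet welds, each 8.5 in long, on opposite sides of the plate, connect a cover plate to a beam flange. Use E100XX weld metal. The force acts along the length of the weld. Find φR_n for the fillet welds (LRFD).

E100XX → F_EXX = 100 ksi.
Effective throat t_e = 0.707 × 0.75 = 0.5302 in.
Total length L = 17 in; A_we = 0.5302 × 17 = 9.014 in².
F_nw = 0.6 F_EXX = 0.6 × 100 = 60 ksi.
φR_n = 0.75 × 60 × 9.014 = 405.6 kips.

φR_n ≈ 406 kips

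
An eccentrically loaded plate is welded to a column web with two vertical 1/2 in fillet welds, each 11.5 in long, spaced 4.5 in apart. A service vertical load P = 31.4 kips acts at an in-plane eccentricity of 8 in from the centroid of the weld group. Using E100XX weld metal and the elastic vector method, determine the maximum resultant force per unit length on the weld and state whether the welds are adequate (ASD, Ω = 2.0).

f_max ≈ 4.86 kip/in; adequate

E100XX → F_EXX = 100 ksi.
Total weld length L_w = 23 in. Treat welds as unit-width lines.
Polar moment about centroid: J = 2[d³/12 + d(b/2)²] = 2[11.5³/12 + 11.5×2.25²] = 369.9 in³.
Direct shear f_v = P/L_w = 31.4 / 23 = 1.365 kip/in (vertical).
Torsion M = P·e = 31.4 × 8 = 251.2 kip·in.
Critical point at (x, y) = (2.25, 5.75) from centroid. f_tx = M·y/J = 3.905 kip/in; f_ty = M·x/J = 1.528 kip/in.
Resultant f_max = √[f_tx² + (f_v + f_ty)²] = √[3.905² + (1.365 + 1.528)²] = 4.86 kip/in.
Capacity per unit length: r_n/Ω = (1/2.0) × 0.6 × 100 × (0.707 × 0.5) = 10.6 kip/in.
4.86 ≤ 10.6 → adequate.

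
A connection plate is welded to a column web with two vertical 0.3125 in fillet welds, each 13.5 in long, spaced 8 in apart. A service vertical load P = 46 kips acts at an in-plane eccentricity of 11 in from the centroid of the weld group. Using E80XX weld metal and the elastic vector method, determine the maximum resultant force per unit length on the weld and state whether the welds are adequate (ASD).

E80XX → F_EXX = 80 ksi.
Total weld length L_w = 27 in. Treat welds as unit-width lines.
Polar moment about centroid: J = 2[d³/12 + d(b/2)²] = 2[13.5³/12 + 13.5×4²] = 842.1 in³.
Direct shear f_v = P/L_w = 46 / 27 = 1.704 kip/in (vertical).
Torsion M = P·e = 46 × 11 = 506 kip·in.
Critical point at (x, y) = (4, 6.75) from centroid. f_tx = M·y/J = 4.056 kip/in; f_ty = M·x/J = 2.404 kip/in.
Resultant f_max = √[f_tx² + (f_v + f_ty)²] = √[4.056² + (1.704 + 2.404)²] = 5.773 kip/in.
Capacity per unit length: r_n/Ω = (1/2.0) × 0.6 × 80 × (0.707 × 0.3125) = 5.302 kip/in.
5.773 > 5.302 → NOT adequate.

f_max ≈ 5.77 kip/in; NOT adequate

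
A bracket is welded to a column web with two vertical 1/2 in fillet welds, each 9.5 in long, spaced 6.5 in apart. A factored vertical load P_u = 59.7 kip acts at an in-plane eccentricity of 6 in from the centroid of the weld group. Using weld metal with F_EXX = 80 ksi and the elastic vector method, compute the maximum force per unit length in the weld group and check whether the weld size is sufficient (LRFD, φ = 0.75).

Total weld length L_w = 19 in. Treat welds as unit-width lines.
Polar moment about centroid: J = 2[d³/12 + d(b/2)²] = 2[9.5³/12 + 9.5×3.25²] = 343.6 in³.
Direct shear f_v = P/L_w = 59.7 / 19 = 3.142 kip/in (vertical).
Torsion M = P·e = 59.7 × 6 = 358.2 kip·in.
Critical point at (x, y) = (3.25, 4.75) from centroid. f_tx = M·y/J = 4.952 kip/in; f_ty = M·x/J = 3.388 kip/in.
Resultant f_max = √[f_tx² + (f_v + f_ty)²] = √[4.952² + (3.142 + 3.388)²] = 8.196 kip/in.
Capacity per unit length: φr_n = 0.75 × 0.6 × 80 × (0.707 × 0.5) = 12.73 kip/in.
8.196 ≤ 12.73 → adequate.

f_max ≈ 8.2 kip/in; adequate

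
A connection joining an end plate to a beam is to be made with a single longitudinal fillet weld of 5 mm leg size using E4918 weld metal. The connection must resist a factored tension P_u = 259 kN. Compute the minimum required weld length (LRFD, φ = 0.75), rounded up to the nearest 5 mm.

E49XX → F_EXX = 490 MPa.
Throat t_e = 0.707 × 5 = 3.535 mm.
φr_n = 0.75 × 0.6 × 490 × 3.535 × 10⁻³ = 0.7795 kN/mm.
L_req = P_u / φr_n = 259 / 0.7795 = 332.3 mm total.
Round up → use L = 335 mm.

L = 335 mm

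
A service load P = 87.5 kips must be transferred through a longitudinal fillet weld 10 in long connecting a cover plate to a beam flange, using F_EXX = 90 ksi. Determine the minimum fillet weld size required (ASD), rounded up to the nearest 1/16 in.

Total weld length L = 10 in.
Required throat t_e = P × Ω / (0.6 F_EXX × L) = 87.5 × 2.0 / (0.6 × 90 × 10) = 0.3241 in.
Required leg w = t_e / 0.707 = 0.4584 in → use 1/2 in.

w = 1/2 in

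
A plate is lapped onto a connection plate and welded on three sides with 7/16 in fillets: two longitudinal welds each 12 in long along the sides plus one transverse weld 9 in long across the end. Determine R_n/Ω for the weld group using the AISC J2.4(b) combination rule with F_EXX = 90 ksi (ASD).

R_n/Ω ≈ 283 kips

t_e = 0.707 × 0.4375 = 0.3093 in.
R_nwl = 0.6 × 90 × 0.3093 × 24 = 400.9 kips (longitudinal, 2 welds).
R_nwt = 0.6 × 90 × 0.3093 × 9 = 150.3 kips (transverse, base value).
(i) R_nwl + R_nwt = 551.2 kips; (ii) 0.85 R_nwl + 1.5 R_nwt = 566.2 kips.
R_n = max = 566.2 kips [governs: (ii)]; R_n/Ω = 283.1 kips.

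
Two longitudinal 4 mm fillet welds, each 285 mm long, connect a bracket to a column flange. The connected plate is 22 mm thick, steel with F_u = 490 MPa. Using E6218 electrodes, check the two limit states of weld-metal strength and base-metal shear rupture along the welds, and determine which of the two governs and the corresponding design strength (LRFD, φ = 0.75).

E62XX → F_EXX = 620 MPa.
t_e = 0.707 × 4 = 2.828 mm; L = 570 mm.
Weld metal: φR_n = 0.75 × 0.6 × 620 × 2.828 × 570 × 10⁻³ = 449.7 kN.
Base metal (shear rupture): φR_n = 0.75 × 0.6 × 490 × 22 × 570 × 10⁻³ = 2765 kN.
Governing: weld metal.

φR_n ≈ 450 kN (weld metal governs)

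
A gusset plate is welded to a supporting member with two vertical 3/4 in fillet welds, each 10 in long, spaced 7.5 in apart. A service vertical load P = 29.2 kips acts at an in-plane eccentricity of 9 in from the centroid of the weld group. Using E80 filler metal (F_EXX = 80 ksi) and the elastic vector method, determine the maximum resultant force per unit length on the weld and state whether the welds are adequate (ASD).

f_max ≈ 4.69 kip/in; adequate

Total weld length L_w = 20 in. Treat welds as unit-width lines.
Polar moment about centroid: J = 2[d³/12 + d(b/2)²] = 2[10³/12 + 10×3.75²] = 447.9 in³.
Direct shear f_v = P/L_w = 29.2 / 20 = 1.46 kip/in (vertical).
Torsion M = P·e = 29.2 × 9 = 262.8 kip·in.
Critical point at (x, y) = (3.75, 5) from centroid. f_tx = M·y/J = 2.934 kip/in; f_ty = M·x/J = 2.2 kip/in.
Resultant f_max = √[f_tx² + (f_v + f_ty)²] = √[2.934² + (1.46 + 2.2)²] = 4.691 kip/in.
Capacity per unit length: r_n/Ω = (1/2.0) × 0.6 × 80 × (0.707 × 0.75) = 12.73 kip/in.
4.691 ≤ 12.73 → adequate.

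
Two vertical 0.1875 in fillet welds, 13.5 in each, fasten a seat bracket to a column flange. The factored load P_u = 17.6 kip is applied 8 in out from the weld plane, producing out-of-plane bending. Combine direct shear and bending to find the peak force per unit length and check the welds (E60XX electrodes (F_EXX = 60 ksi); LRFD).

f_max ≈ 2.41 kip/in; adequate

L_w = 2 × 13.5 = 27 in; section modulus (unit throat) S = 2 × L²/6 = 60.75 in².
Direct shear f_v = P/L_w = 17.6/27 = 0.6519 kip/in.
Moment M = P × e = 17.6 × 8 = 140.8 kip·in; bending f_b = M/S = 2.318 kip/in.
f_max = √(f_v² + f_b²) = √(0.6519² + 2.318²) = 2.408 kip/in.
φr_n = 0.75 × 0.6 × 60 × (0.707 × 0.1875) = 3.579 kip/in → adequate.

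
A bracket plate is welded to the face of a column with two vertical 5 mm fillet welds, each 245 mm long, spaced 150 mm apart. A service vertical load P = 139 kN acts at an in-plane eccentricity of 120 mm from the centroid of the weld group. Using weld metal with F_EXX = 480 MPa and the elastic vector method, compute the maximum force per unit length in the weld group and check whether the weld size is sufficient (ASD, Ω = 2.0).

Total weld length L_w = 490 mm. Treat welds as unit-width lines.
Polar moment about centroid: J = 2[d³/12 + d(b/2)²] = 2[245³/12 + 245×75²] = 5207000 mm³.
Direct shear f_v = P/L_w = 139×10³ / 490 = 283.7 N/mm (vertical).
Torsion M = P·e = 139×10³ × 120 = 16680000 N·mm.
Critical point at (x, y) = (75, 122.5) from centroid. f_tx = M·y/J = 392.4 N/mm; f_ty = M·x/J = 240.2 N/mm.
Resultant f_max = √[f_tx² + (f_v + f_ty)²] = √[392.4² + (283.7 + 240.2)²] = 654.6 N/mm.
Capacity per unit length: r_n/Ω = (1/2.0) × 0.6 × 480 × (0.707 × 5) = 509 N/mm.
654.6 > 509 → NOT adequate.

f_max ≈ 655 N/mm; NOT adequate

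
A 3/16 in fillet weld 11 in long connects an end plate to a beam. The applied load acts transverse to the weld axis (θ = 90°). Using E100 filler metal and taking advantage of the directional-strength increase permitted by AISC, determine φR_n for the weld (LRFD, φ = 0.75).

φR_n ≈ 98.4 kip

E100XX → F_EXX = 100 ksi.
t_e = 0.707 × 0.1875 = 0.1326 in; A_we = 0.1326 × 11 = 1.458 in².
Directional factor: 1.0 + 0.5 sin^1.5(90°) = 1.5.
F_nw = 0.6 × 100 × 1.5 = 90 ksi.
φR_n = 0.75 × 90 × 1.458 = 98.43 kip.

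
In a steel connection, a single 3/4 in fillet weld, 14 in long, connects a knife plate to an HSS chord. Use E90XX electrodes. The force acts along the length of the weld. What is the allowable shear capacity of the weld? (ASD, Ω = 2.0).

R_n/Ω ≈ 200 kips

E90XX → F_EXX = 90 ksi.
Effective throat t_e = 0.707 × 0.75 = 0.5302 in.
Total length L = 14 in; A_we = 0.5302 × 14 = 7.423 in².
F_nw = 0.6 F_EXX = 0.6 × 90 = 54 ksi.
R_n = 54 × 7.423 = 400.9 kips; R_n/Ω = 400.9/2.0 = 200.4 kips.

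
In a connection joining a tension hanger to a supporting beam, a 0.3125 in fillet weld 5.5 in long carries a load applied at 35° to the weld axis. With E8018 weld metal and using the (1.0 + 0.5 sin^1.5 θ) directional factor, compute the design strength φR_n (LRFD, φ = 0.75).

φR_n ≈ 53.2 kip

E80XX → F_EXX = 80 ksi.
t_e = 0.707 × 0.3125 = 0.2209 in; A_we = 0.2209 × 5.5 = 1.215 in².
Directional factor: 1.0 + 0.5 sin^1.5(35°) = 1.217.
F_nw = 0.6 × 80 × 1.217 = 58.43 ksi.
φR_n = 0.75 × 58.43 × 1.215 = 53.25 kip.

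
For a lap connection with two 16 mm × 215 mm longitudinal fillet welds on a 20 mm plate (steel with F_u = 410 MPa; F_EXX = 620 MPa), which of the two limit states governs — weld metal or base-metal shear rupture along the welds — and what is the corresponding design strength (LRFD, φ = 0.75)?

φR_n ≈ 1360 kN (weld metal governs)

t_e = 0.707 × 16 = 11.31 mm; L = 430 mm.
Weld metal: φR_n = 0.75 × 0.6 × 620 × 11.31 × 430 × 10⁻³ = 1357 kN.
Base metal (shear rupture): φR_n = 0.75 × 0.6 × 410 × 20 × 430 × 10⁻³ = 1587 kN.
Governing: weld metal.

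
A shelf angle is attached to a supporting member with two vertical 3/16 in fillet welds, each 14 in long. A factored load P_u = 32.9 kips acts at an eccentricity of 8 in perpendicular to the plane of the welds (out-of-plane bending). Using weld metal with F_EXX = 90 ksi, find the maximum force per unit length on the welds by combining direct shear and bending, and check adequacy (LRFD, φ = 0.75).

f_max ≈ 4.2 kip/in; adequate

L_w = 2 × 14 = 28 in; section modulus (unit throat) S = 2 × L²/6 = 65.33 in².
Direct shear f_v = P/L_w = 32.9/28 = 1.175 kip/in.
Moment M = P × e = 32.9 × 8 = 263.2 kip·in; bending f_b = M/S = 4.029 kip/in.
f_max = √(f_v² + f_b²) = √(1.175² + 4.029²) = 4.196 kip/in.
φr_n = 0.75 × 0.6 × 90 × (0.707 × 0.1875) = 5.369 kip/in → adequate.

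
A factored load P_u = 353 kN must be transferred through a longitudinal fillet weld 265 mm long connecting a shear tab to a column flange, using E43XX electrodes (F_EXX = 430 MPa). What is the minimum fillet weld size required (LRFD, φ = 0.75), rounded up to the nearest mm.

Total weld length L = 265 mm.
Required throat t_e = P_u / (φ × 0.6 F_EXX × L) = 353 / (0.75 × 0.6 × 430 × 265 × 10⁻³) = 6.884 mm.
Required leg w = t_e / 0.707 = 9.737 mm → use 10 mm.

w = 10 mm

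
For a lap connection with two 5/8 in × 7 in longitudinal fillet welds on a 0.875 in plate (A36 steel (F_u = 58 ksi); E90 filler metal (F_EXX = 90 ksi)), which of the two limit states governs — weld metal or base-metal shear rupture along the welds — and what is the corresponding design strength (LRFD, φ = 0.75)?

φR_n ≈ 251 kips (weld metal governs)

t_e = 0.707 × 0.625 = 0.4419 in; L = 14 in.
Weld metal: φR_n = 0.75 × 0.6 × 90 × 0.4419 × 14 = 250.5 kips.
Base metal (shear rupture): φR_n = 0.75 × 0.6 × 58 × 0.875 × 14 = 319.7 kips.
Governing: weld metal.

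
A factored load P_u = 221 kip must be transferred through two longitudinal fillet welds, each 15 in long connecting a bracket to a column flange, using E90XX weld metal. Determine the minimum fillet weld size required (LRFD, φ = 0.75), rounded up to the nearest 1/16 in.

E90XX → F_EXX = 90 ksi.
Total weld length L = 30 in.
Required throat t_e = P_u / (φ × 0.6 F_EXX × L) = 221 / (0.75 × 0.6 × 90 × 30) = 0.1819 in.
Required leg w = t_e / 0.707 = 0.2573 in → use 5/16 in.

w = 5/16 in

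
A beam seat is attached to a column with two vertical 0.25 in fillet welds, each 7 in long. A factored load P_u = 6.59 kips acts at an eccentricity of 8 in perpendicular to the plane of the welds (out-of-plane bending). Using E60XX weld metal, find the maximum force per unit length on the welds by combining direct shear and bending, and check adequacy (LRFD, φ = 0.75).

E60XX → F_EXX = 60 ksi.
L_w = 2 × 7 = 14 in; section modulus (unit throat) S = 2 × L²/6 = 16.33 in².
Direct shear f_v = P/L_w = 6.59/14 = 0.4707 kip/in.
Moment M = P × e = 6.59 × 8 = 52.72 kip·in; bending f_b = M/S = 3.228 kip/in.
f_max = √(f_v² + f_b²) = √(0.4707² + 3.228²) = 3.262 kip/in.
φr_n = 0.75 × 0.6 × 60 × (0.707 × 0.25) = 4.772 kip/in → adequate.

f_max ≈ 3.26 kip/in; adequate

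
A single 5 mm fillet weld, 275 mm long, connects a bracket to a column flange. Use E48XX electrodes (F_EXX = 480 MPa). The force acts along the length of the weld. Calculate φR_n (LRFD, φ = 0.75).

φR_n ≈ 210 kN

Effective throat t_e = 0.707 × 5 = 3.535 mm.
Total length L = 275 mm; A_we = 3.535 × 275 = 972.1 mm².
F_nw = 0.6 F_EXX = 0.6 × 480 = 288 MPa.
φR_n = 0.75 × 288 × 972.1 × 10⁻³ = 210 kN.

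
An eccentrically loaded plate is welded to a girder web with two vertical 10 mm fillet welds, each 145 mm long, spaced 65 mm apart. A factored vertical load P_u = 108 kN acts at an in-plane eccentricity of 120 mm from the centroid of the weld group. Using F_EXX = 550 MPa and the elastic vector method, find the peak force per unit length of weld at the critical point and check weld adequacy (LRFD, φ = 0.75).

f_max ≈ 1460 N/mm; adequate

Total weld length L_w = 290 mm. Treat welds as unit-width lines.
Polar moment about centroid: J = 2[d³/12 + d(b/2)²] = 2[145³/12 + 145×32.5²] = 814400 mm³.
Direct shear f_v = P/L_w = 108×10³ / 290 = 372.4 N/mm (vertical).
Torsion M = P·e = 108×10³ × 120 = 12960000 N·mm.
Critical point at (x, y) = (32.5, 72.5) from centroid. f_tx = M·y/J = 1154 N/mm; f_ty = M·x/J = 517.2 N/mm.
Resultant f_max = √[f_tx² + (f_v + f_ty)²] = √[1154² + (372.4 + 517.2)²] = 1457 N/mm.
Capacity per unit length: φr_n = 0.75 × 0.6 × 550 × (0.707 × 10) = 1750 N/mm.
1457 ≤ 1750 → adequate.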